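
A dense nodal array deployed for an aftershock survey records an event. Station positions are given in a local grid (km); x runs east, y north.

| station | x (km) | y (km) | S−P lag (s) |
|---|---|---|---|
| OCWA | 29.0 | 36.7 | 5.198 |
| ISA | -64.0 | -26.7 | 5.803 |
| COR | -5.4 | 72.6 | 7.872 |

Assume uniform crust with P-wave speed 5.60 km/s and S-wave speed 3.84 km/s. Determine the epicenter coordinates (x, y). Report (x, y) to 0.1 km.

(6.8, -22.8)

Distance from S−P lag: d = Δt · v_P v_S / (v_P − v_S) = Δt · (5.60·3.84)/(5.60−3.84) ≈ 12.2182·Δt.
So d_OCWA = 63.51, d_ISA = 70.90, d_COR = 96.18 km.
Circle about each station: (x − 29.0)² + (y − 36.7)² = 63.51²; (x + 64.0)² + (y + 26.7)² = 70.90²; (x + 5.4)² + (y − 72.6)² = 96.18².
Subtracting the OCWA equation from the ISA and COR equations removes the quadratic terms:
-186.0 x − 126.8 y = 1627.71
-68.8 x + 71.8 y = -2105.04
Solving the 2×2 system: x ≈ 6.8, y ≈ -22.8 km.
Check against OCWA (with the unrounded x, y): √((x − 29.0)²+(y − 36.7)²) = 63.51 ≈ 63.51 km. ✓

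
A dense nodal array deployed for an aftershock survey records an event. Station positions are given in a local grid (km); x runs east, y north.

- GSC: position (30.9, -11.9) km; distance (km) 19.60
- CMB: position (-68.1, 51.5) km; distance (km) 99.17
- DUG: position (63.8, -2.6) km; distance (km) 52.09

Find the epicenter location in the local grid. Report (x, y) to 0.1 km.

11.9 km east, -7.1 km north

Circle about each station: (x − 30.9)² + (y + 11.9)² = 19.60²; (x + 68.1)² + (y − 51.5)² = 99.17²; (x − 63.8)² + (y + 2.6)² = 52.09².
Subtracting the GSC equation from the CMB and DUG equations removes the quadratic terms:
-198.0 x + 126.8 y = -3257.09
65.8 x + 18.6 y = 651.57
Solving the 2×2 system: x ≈ 11.9, y ≈ -7.1 km.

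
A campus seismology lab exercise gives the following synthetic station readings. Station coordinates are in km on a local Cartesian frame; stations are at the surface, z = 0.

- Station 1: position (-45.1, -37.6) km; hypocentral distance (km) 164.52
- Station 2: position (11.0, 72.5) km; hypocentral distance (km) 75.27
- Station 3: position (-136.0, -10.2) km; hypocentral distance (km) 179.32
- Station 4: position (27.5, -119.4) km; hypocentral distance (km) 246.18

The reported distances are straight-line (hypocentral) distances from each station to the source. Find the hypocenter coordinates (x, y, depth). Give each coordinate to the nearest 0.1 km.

Each station gives a sphere (x−x_i)² + (y−y_i)² + z² = d_i² (stations at z=0).
Subtracting the Station 1 sphere from Station 2 and Station 3: z² cancels, leaving linear equations in x and y:
112.2 x + 220.2 y = 23330.74
-181.8 x + 54.8 y = 10063.44
Solving: x ≈ -20.299, y ≈ 116.296 km (keep extra digits for the depth step; rounded: -20.3, 116.3).
Then from the Station 1 sphere: z² = 164.52² − (x + 45.1)² − (y + 37.6)² with x = -20.299, y = 116.296, so z ≈ 52.610 ≈ 52.6 km.

(-20.3, 116.3, 52.6)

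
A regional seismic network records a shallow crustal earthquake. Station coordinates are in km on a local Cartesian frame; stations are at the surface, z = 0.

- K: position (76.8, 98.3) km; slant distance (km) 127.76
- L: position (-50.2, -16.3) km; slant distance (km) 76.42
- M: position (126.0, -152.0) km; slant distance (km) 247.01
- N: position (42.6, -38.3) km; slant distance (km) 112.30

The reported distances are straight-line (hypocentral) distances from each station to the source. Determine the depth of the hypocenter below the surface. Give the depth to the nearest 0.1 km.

Each station gives a sphere (x−x_i)² + (y−y_i)² + z² = d_i² (stations at z=0).
Subtracting the K sphere from L and M: z² cancels, leaving linear equations in x and y:
-254.0 x − 229.2 y = -2292.80
98.4 x − 500.6 y = -21272.45
Solving: x ≈ -24.901, y ≈ 37.599 km (keep extra digits for the depth step; rounded: -24.9, 37.6).
Then from the K sphere: z² = 127.76² − (x − 76.8)² − (y − 98.3)² with x = -24.901, y = 37.599, so z ≈ 47.905 ≈ 47.9 km.

47.9 km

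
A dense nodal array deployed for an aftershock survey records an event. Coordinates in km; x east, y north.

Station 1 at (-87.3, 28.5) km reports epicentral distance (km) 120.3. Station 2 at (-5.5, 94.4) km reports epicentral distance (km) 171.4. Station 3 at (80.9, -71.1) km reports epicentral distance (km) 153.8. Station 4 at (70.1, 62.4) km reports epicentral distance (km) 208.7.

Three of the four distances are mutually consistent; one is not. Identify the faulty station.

Station 2

Solve using three stations at a time. Using Station 1, Station 3, Station 4 (subtract circle equations pairwise → linear system) gives (x, y) ≈ (-71.6, -90.8).
Distances from that point to each station vs reported:
  Station 1: calculated 120.3 vs reported 120.3 → residual 0.0 km
  Station 2: calculated 196.6 vs reported 171.4 → residual 25.2 km
  Station 3: calculated 153.8 vs reported 153.8 → residual 0.0 km
  Station 4: calculated 208.7 vs reported 208.7 → residual 0.0 km
Station 1, Station 3, Station 4 are mutually consistent (residuals ≈ 0); Station 2 is off by 25.2 km.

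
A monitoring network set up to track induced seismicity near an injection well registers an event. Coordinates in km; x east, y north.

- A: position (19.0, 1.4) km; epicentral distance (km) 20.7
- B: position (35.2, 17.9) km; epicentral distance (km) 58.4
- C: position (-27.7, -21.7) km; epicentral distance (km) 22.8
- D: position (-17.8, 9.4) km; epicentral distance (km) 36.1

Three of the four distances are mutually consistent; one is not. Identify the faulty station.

A

Solve using three stations at a time. Using B, C, D (subtract circle equations pairwise → linear system) gives (x, y) ≈ (-5.1, -24.4).
Distances from that point to each station vs reported:
  A: calculated 35.3 vs reported 20.7 → residual 14.6 km
  B: calculated 58.4 vs reported 58.4 → residual 0.0 km
  C: calculated 22.8 vs reported 22.8 → residual 0.0 km
  D: calculated 36.1 vs reported 36.1 → residual 0.0 km
B, C, D are mutually consistent (residuals ≈ 0); A is off by 14.6 km.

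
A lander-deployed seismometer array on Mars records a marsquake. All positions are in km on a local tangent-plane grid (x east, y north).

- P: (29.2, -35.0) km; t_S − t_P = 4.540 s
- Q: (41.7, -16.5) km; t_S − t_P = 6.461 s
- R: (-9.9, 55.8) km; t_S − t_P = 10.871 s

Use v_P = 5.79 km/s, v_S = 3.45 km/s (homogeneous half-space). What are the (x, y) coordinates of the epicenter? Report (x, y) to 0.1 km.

Distance from S−P lag: d = Δt · v_P v_S / (v_P − v_S) = Δt · (5.79·3.45)/(5.79−3.45) ≈ 8.5365·Δt.
So d_P = 38.76, d_Q = 55.15, d_R = 92.80 km.
Circle about each station: (x − 29.2)² + (y + 35.0)² = 38.76²; (x − 41.7)² + (y + 16.5)² = 55.15²; (x + 9.9)² + (y − 55.8)² = 92.80².
Subtracting the P equation from the Q and R equations removes the quadratic terms:
25.0 x + 37.0 y = -1605.68
-78.2 x + 181.6 y = -5975.49
Solving the 2×2 system: x ≈ -9.5, y ≈ -37.0 km.
Check against P (with the unrounded x, y): √((x − 29.2)²+(y + 35.0)²) = 38.74 ≈ 38.76 km. ✓

x ≈ -9.5 km, y ≈ -37.0 km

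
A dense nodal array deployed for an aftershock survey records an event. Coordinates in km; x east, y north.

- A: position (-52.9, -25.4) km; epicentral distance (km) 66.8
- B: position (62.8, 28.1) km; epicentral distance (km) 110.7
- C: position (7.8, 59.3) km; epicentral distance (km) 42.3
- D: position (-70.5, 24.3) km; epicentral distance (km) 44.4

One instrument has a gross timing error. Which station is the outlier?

B

Solve using three stations at a time. Using A, C, D (subtract circle equations pairwise → linear system) gives (x, y) ≈ (-27.8, 36.5).
Distances from that point to each station vs reported:
  A: calculated 66.8 vs reported 66.8 → residual 0.0 km
  B: calculated 91.0 vs reported 110.7 → residual 19.7 km
  C: calculated 42.3 vs reported 42.3 → residual 0.0 km
  D: calculated 44.4 vs reported 44.4 → residual 0.0 km
A, C, D are mutually consistent (residuals ≈ 0); B is off by 19.7 km.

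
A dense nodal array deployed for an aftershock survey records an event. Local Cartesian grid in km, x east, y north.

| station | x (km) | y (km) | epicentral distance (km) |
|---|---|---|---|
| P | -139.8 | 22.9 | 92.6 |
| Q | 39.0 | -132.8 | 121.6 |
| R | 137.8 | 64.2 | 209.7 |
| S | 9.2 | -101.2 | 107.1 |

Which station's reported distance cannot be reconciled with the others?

Q

Solve using three stations at a time. Using P, R, S (subtract circle equations pairwise → linear system) gives (x, y) ≈ (-55.9, -16.2).
Distances from that point to each station vs reported:
  P: calculated 92.6 vs reported 92.6 → residual 0.0 km
  Q: calculated 150.3 vs reported 121.6 → residual 28.7 km
  R: calculated 209.7 vs reported 209.7 → residual 0.0 km
  S: calculated 107.1 vs reported 107.1 → residual 0.0 km
P, R, S are mutually consistent (residuals ≈ 0); Q is off by 28.7 km.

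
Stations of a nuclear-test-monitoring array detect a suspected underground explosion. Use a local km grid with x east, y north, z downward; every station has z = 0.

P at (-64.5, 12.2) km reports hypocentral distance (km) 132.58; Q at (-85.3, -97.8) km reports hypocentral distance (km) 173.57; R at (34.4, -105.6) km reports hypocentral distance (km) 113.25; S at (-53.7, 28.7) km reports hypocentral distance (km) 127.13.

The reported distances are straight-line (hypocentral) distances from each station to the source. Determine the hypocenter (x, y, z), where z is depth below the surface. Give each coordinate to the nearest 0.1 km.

x ≈ 52.8 km, y ≈ -9.9 km, depth ≈ 57.7 km

Each station gives a sphere (x−x_i)² + (y−y_i)² + z² = d_i² (stations at z=0).
Subtracting the P sphere from Q and R: z² cancels, leaving linear equations in x and y:
-41.6 x − 220.0 y = -17.25
197.8 x − 235.6 y = 12777.52
Solving: x ≈ 52.800, y ≈ -9.906 km (keep extra digits for the depth step; rounded: 52.8, -9.9).
Then from the P sphere: z² = 132.58² − (x + 64.5)² − (y − 12.2)² with x = 52.800, y = -9.906, so z ≈ 57.702 ≈ 57.7 km.
Check against S (with the unrounded solution): distance 127.13 ≈ 127.13 km. ✓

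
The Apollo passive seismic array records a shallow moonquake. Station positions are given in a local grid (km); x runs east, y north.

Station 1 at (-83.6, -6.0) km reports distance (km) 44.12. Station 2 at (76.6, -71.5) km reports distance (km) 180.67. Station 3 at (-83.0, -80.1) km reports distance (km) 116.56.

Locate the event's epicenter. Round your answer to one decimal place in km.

Circle about each station: (x + 83.6)² + (y + 6.0)² = 44.12²; (x − 76.6)² + (y + 71.5)² = 180.67²; (x + 83.0)² + (y + 80.1)² = 116.56².
Subtracting the Station 1 equation from the Station 2 and Station 3 equations removes the quadratic terms:
320.4 x − 131.0 y = -26740.22
1.2 x − 148.2 y = -5359.61
Solving the 2×2 system: x ≈ -68.9, y ≈ 35.6 km.
Check against Station 1 (with the unrounded x, y): √((x + 83.6)²+(y + 6.0)²) = 44.13 ≈ 44.12 km. ✓

-68.9 km east, 35.6 km north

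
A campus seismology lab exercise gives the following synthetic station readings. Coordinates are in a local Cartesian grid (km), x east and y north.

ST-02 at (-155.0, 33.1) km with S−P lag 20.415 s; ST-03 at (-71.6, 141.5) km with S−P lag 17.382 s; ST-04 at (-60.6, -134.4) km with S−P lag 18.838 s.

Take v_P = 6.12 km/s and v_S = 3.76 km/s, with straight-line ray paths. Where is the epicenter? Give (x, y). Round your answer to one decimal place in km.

(43.4, 17.0)

Distance from S−P lag: d = Δt · v_P v_S / (v_P − v_S) = Δt · (6.12·3.76)/(6.12−3.76) ≈ 9.7505·Δt.
So d_ST-02 = 199.06, d_ST-03 = 169.48, d_ST-04 = 183.68 km.
Circle about each station: (x + 155.0)² + (y − 33.1)² = 199.06²; (x + 71.6)² + (y − 141.5)² = 169.48²; (x + 60.6)² + (y + 134.4)² = 183.68².
Subtracting the ST-02 equation from the ST-03 and ST-04 equations removes the quadratic terms:
166.8 x + 216.8 y = 10929.61
188.8 x − 335.0 y = 2501.65
Solving the 2×2 system: x ≈ 43.4, y ≈ 17.0 km.
Check against ST-02 (with the unrounded x, y): √((x + 155.0)²+(y − 33.1)²) = 199.07 ≈ 199.06 km. ✓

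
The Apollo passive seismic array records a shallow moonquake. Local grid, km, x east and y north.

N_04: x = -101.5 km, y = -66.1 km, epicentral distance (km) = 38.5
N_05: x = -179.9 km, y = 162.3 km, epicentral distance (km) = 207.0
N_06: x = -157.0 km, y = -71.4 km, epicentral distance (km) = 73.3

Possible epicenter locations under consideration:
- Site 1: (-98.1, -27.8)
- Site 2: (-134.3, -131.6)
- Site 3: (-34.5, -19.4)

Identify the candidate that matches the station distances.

Site 1

For each candidate, compare |candidate − station| to the reported distance:
Site 1: residuals N_04 0.0, N_05 0.0, N_06 0.0 → max 0.0 km
Site 2: residuals N_04 34.8, N_05 90.4, N_06 9.0 → max 90.4 km
Site 3: residuals N_04 43.2, N_05 25.7, N_06 59.8 → max 59.8 km
Only Site 1 has all residuals ≈ 0.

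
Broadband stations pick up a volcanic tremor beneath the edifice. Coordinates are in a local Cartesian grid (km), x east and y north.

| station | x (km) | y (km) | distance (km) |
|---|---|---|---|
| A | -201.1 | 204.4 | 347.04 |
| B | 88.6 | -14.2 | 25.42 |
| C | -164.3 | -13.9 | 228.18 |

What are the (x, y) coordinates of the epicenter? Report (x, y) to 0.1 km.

Circle about each station: (x + 201.1)² + (y − 204.4)² = 347.04²; (x − 88.6)² + (y + 14.2)² = 25.42²; (x + 164.3)² + (y + 13.9)² = 228.18².
Subtracting the A equation from the B and C equations removes the quadratic terms:
579.4 x − 437.2 y = 45621.62
73.6 x − 436.6 y = 13337.78
Solving the 2×2 system: x ≈ 63.8, y ≈ -19.8 km.

x ≈ 63.8 km, y ≈ -19.8 km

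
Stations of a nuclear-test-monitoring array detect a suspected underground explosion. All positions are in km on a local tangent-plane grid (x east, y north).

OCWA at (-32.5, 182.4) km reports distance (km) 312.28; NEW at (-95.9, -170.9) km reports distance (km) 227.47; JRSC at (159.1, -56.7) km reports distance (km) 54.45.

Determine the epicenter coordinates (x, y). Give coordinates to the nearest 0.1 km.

Circle about each station: (x + 32.5)² + (y − 182.4)² = 312.28²; (x + 95.9)² + (y + 170.9)² = 227.47²; (x − 159.1)² + (y + 56.7)² = 54.45².
Subtracting the OCWA equation from the NEW and JRSC equations removes the quadratic terms:
-126.8 x − 706.6 y = 49853.81
383.2 x − 478.2 y = 88755.69
Solving the 2×2 system: x ≈ 117.3, y ≈ -91.6 km.
Check against OCWA (with the unrounded x, y): √((x + 32.5)²+(y − 182.4)²) = 312.28 ≈ 312.28 km. ✓

x ≈ 117.3 km, y ≈ -91.6 km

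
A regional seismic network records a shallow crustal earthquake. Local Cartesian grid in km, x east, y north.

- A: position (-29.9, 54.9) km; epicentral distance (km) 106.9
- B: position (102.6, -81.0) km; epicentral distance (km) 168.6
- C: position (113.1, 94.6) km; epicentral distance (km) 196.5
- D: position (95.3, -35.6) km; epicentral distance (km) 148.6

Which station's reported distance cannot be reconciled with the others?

Solve using three stations at a time. Using B, C, D (subtract circle equations pairwise → linear system) gives (x, y) ≈ (-51.7, -12.7).
Distances from that point to each station vs reported:
  A: calculated 71.0 vs reported 106.9 → residual 35.9 km
  B: calculated 168.8 vs reported 168.6 → residual 0.2 km
  C: calculated 196.7 vs reported 196.5 → residual 0.2 km
  D: calculated 148.8 vs reported 148.6 → residual 0.2 km
B, C, D are mutually consistent (residuals ≈ 0); A is off by 35.9 km.

A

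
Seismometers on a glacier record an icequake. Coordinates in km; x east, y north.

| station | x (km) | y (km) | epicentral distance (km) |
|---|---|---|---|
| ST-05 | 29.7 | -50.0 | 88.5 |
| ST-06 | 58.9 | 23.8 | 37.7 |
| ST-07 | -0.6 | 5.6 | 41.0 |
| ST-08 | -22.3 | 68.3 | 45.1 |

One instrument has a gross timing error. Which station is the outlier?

ST-08

Solve using three stations at a time. Using ST-05, ST-06, ST-07 (subtract circle equations pairwise → linear system) gives (x, y) ≈ (24.1, 38.3).
Distances from that point to each station vs reported:
  ST-05: calculated 88.5 vs reported 88.5 → residual 0.0 km
  ST-06: calculated 37.7 vs reported 37.7 → residual 0.0 km
  ST-07: calculated 41.0 vs reported 41.0 → residual 0.0 km
  ST-08: calculated 55.2 vs reported 45.1 → residual 10.1 km
ST-05, ST-06, ST-07 are mutually consistent (residuals ≈ 0); ST-08 is off by 10.1 km.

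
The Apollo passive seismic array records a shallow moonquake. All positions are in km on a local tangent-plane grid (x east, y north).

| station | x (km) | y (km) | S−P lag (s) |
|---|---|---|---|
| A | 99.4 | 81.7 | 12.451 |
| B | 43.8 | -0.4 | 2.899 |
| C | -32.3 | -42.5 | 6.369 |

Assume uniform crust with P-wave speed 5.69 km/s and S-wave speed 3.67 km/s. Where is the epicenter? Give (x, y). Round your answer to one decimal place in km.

(31.9, -27.9)

Distance from S−P lag: d = Δt · v_P v_S / (v_P − v_S) = Δt · (5.69·3.67)/(5.69−3.67) ≈ 10.3378·Δt.
So d_A = 128.72, d_B = 29.97, d_C = 65.84 km.
Circle about each station: (x − 99.4)² + (y − 81.7)² = 128.72²; (x − 43.8)² + (y + 0.4)² = 29.97²; (x + 32.3)² + (y + 42.5)² = 65.84².
Subtracting the A equation from the B and C equations removes the quadratic terms:
-111.2 x − 164.2 y = 1033.99
-263.4 x − 248.4 y = -1471.78
Solving the 2×2 system: x ≈ 31.9, y ≈ -27.9 km.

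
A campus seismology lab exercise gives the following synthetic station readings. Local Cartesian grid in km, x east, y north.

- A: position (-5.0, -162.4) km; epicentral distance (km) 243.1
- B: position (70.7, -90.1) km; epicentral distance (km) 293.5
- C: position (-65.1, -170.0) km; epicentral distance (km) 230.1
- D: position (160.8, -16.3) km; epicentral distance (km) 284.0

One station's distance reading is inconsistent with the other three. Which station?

Solve using three stations at a time. Using A, C, D (subtract circle equations pairwise → linear system) gives (x, y) ≈ (-114.2, 54.9).
Distances from that point to each station vs reported:
  A: calculated 243.1 vs reported 243.1 → residual 0.0 km
  B: calculated 234.9 vs reported 293.5 → residual 58.6 km
  C: calculated 230.1 vs reported 230.1 → residual 0.0 km
  D: calculated 284.0 vs reported 284.0 → residual 0.0 km
A, C, D are mutually consistent (residuals ≈ 0); B is off by 58.6 km.

B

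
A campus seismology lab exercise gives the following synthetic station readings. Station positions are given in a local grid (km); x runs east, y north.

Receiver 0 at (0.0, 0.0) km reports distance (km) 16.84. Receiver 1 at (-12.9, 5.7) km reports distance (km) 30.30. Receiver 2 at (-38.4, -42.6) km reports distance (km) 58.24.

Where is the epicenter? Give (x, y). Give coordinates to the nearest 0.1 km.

Circle about each station: x² + y² = 16.84²; (x + 12.9)² + (y − 5.7)² = 30.30²; (x + 38.4)² + (y + 42.6)² = 58.24².
Subtracting the Receiver 0 equation from the Receiver 1 and Receiver 2 equations removes the quadratic terms:
-25.8 x + 11.4 y = -435.60
-76.8 x − 85.2 y = 181.01
Solving the 2×2 system: x ≈ 11.4, y ≈ -12.4 km.
Check against Receiver 0 (with the unrounded x, y): √(x²+y²) = 16.85 ≈ 16.84 km. ✓

(11.4, -12.4)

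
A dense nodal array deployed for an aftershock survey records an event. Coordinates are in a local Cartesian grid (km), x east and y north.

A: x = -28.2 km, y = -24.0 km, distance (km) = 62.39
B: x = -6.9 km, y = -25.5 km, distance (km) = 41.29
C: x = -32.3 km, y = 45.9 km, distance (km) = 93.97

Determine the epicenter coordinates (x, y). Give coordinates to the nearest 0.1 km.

34.1 km east, -20.6 km north

Circle about each station: (x + 28.2)² + (y + 24.0)² = 62.39²; (x + 6.9)² + (y + 25.5)² = 41.29²; (x + 32.3)² + (y − 45.9)² = 93.97².
Subtracting the A equation from the B and C equations removes the quadratic terms:
42.6 x − 3.0 y = 1514.27
-8.2 x + 139.8 y = -3158.99
Solving the 2×2 system: x ≈ 34.1, y ≈ -20.6 km.
Check against A (with the unrounded x, y): √((x + 28.2)²+(y + 24.0)²) = 62.39 ≈ 62.39 km. ✓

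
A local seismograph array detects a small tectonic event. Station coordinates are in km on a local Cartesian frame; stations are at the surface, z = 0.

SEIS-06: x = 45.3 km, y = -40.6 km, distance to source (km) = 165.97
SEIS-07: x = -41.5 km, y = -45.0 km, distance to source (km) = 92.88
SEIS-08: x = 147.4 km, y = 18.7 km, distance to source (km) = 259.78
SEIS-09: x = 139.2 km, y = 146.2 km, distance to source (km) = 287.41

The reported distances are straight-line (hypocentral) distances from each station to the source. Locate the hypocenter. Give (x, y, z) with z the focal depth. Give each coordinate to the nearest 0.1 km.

Each station gives a sphere (x−x_i)² + (y−y_i)² + z² = d_i² (stations at z=0).
Subtracting the SEIS-06 sphere from SEIS-07 and SEIS-08: z² cancels, leaving linear equations in x and y:
-173.6 x − 8.8 y = 18966.15
204.2 x + 118.6 y = -21563.61
Solving: x ≈ -109.601, y ≈ 6.888 km (keep extra digits for the depth step; rounded: -109.6, 6.9).
Then from the SEIS-06 sphere: z² = 165.97² − (x − 45.3)² − (y + 40.6)² with x = -109.601, y = 6.888, so z ≈ 36.008 ≈ 36.0 km.

x ≈ -109.6 km, y ≈ 6.9 km, depth ≈ 36.0 km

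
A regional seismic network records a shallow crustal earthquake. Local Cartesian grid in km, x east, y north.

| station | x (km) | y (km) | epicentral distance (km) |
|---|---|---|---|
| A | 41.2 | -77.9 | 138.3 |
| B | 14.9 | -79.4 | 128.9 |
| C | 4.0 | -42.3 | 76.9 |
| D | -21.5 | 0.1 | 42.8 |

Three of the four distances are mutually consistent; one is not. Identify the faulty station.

C

Solve using three stations at a time. Using A, B, D (subtract circle equations pairwise → linear system) gives (x, y) ≈ (-26.6, 42.7).
Distances from that point to each station vs reported:
  A: calculated 138.3 vs reported 138.3 → residual 0.0 km
  B: calculated 128.9 vs reported 128.9 → residual 0.0 km
  C: calculated 90.3 vs reported 76.9 → residual 13.4 km
  D: calculated 42.9 vs reported 42.8 → residual 0.1 km
A, B, D are mutually consistent (residuals ≈ 0); C is off by 13.4 km.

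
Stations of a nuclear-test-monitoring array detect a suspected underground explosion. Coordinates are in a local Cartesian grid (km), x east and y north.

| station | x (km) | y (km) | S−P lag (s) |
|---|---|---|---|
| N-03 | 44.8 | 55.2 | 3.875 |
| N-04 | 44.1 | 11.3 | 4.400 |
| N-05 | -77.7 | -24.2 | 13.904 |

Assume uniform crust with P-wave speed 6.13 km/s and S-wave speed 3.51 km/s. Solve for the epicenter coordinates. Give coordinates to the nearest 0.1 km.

Distance from S−P lag: d = Δt · v_P v_S / (v_P − v_S) = Δt · (6.13·3.51)/(6.13−3.51) ≈ 8.2123·Δt.
So d_N-03 = 31.82, d_N-04 = 36.13, d_N-05 = 114.18 km.
Circle about each station: (x − 44.8)² + (y − 55.2)² = 31.82²; (x − 44.1)² + (y − 11.3)² = 36.13²; (x + 77.7)² + (y + 24.2)² = 114.18².
Subtracting the N-03 equation from the N-04 and N-05 equations removes the quadratic terms:
-1.4 x − 87.8 y = -3274.44
-245.0 x − 158.8 y = -10455.71
Solving the 2×2 system: x ≈ 18.7, y ≈ 37.0 km.

18.7 km east, 37.0 km north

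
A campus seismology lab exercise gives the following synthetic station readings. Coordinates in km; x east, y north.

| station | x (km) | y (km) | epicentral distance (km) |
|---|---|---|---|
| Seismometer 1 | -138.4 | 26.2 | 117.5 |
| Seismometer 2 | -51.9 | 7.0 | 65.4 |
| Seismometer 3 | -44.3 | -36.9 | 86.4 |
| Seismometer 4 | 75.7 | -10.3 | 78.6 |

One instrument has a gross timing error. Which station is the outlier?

Seismometer 1

Solve using three stations at a time. Using Seismometer 2, Seismometer 3, Seismometer 4 (subtract circle equations pairwise → linear system) gives (x, y) ≈ (8.9, 31.2).
Distances from that point to each station vs reported:
  Seismometer 1: calculated 147.4 vs reported 117.5 → residual 29.9 km
  Seismometer 2: calculated 65.5 vs reported 65.4 → residual 0.1 km
  Seismometer 3: calculated 86.4 vs reported 86.4 → residual 0.0 km
  Seismometer 4: calculated 78.6 vs reported 78.6 → residual 0.0 km
Seismometer 2, Seismometer 3, Seismometer 4 are mutually consistent (residuals ≈ 0); Seismometer 1 is off by 29.9 km.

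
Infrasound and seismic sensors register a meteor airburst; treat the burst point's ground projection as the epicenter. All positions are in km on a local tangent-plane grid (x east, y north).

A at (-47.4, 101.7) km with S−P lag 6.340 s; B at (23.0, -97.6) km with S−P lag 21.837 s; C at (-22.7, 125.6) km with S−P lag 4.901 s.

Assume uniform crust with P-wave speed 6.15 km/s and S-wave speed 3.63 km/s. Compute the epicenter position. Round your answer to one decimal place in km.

8.4 km east, 95.3 km north

Distance from S−P lag: d = Δt · v_P v_S / (v_P − v_S) = Δt · (6.15·3.63)/(6.15−3.63) ≈ 8.8589·Δt.
So d_A = 56.17, d_B = 193.45, d_C = 43.42 km.
Circle about each station: (x + 47.4)² + (y − 101.7)² = 56.17²; (x − 23.0)² + (y + 97.6)² = 193.45²; (x + 22.7)² + (y − 125.6)² = 43.42².
Subtracting the A equation from the B and C equations removes the quadratic terms:
140.8 x − 398.6 y = -36802.72
49.4 x + 47.8 y = 4970.77
Solving the 2×2 system: x ≈ 8.4, y ≈ 95.3 km.
Check against A (with the unrounded x, y): √((x + 47.4)²+(y − 101.7)²) = 56.17 ≈ 56.17 km. ✓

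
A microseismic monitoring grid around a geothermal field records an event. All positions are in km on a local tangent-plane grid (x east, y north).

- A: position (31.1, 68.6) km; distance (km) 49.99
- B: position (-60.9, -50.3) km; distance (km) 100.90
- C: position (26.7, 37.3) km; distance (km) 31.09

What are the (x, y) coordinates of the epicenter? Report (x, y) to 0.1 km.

Circle about each station: (x − 31.1)² + (y − 68.6)² = 49.99²; (x + 60.9)² + (y + 50.3)² = 100.90²; (x − 26.7)² + (y − 37.3)² = 31.09².
Subtracting the A equation from the B and C equations removes the quadratic terms:
-184.0 x − 237.8 y = -7116.08
-8.8 x − 62.6 y = -2036.58
Solving the 2×2 system: x ≈ -4.1, y ≈ 33.1 km.

(-4.1, 33.1)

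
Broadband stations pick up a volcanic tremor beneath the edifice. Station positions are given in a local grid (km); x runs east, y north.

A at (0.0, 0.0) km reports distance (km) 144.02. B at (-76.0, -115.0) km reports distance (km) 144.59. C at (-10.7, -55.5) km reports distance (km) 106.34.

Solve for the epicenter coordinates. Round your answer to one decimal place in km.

Circle about each station: x² + y² = 144.02²; (x + 76.0)² + (y + 115.0)² = 144.59²; (x + 10.7)² + (y + 55.5)² = 106.34².
Subtracting pairs of circle equations eliminates x²+y² and gives linear equations (the radical axes):
-152.0 x − 230.0 y = 18836.49
-21.4 x − 111.0 y = 12628.30
Solving the 2×2 system: x ≈ 68.1, y ≈ -126.9 km.
Check against A (with the unrounded x, y): √(x²+y²) = 144.01 ≈ 144.02 km. ✓

x ≈ 68.1 km, y ≈ -126.9 km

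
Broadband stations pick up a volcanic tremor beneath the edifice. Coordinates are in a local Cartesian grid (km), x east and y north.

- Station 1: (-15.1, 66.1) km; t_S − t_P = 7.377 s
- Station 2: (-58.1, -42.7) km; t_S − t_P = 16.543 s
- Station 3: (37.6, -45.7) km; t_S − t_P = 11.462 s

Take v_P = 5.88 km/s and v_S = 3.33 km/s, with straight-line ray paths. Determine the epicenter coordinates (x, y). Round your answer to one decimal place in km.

36.3 km east, 42.3 km north

Distance from S−P lag: d = Δt · v_P v_S / (v_P − v_S) = Δt · (5.88·3.33)/(5.88−3.33) ≈ 7.6786·Δt.
So d_Station 1 = 56.64, d_Station 2 = 127.03, d_Station 3 = 88.01 km.
Circle about each station: (x + 15.1)² + (y − 66.1)² = 56.64²; (x + 58.1)² + (y + 42.7)² = 127.03²; (x − 37.6)² + (y + 45.7)² = 88.01².
Subtracting the Station 1 equation from the Station 2 and Station 3 equations removes the quadratic terms:
-86.0 x − 217.6 y = -12326.85
105.4 x − 223.6 y = -5632.64
Solving the 2×2 system: x ≈ 36.3, y ≈ 42.3 km.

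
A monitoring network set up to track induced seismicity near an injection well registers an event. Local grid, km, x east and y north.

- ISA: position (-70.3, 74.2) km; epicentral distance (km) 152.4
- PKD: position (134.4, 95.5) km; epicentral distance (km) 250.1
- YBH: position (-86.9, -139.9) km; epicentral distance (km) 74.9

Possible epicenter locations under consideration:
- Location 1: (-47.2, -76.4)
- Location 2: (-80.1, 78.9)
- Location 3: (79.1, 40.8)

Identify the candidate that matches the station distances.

For each candidate, compare |candidate − station| to the reported distance:
Location 1: residuals ISA 0.0, PKD 0.0, YBH 0.0 → max 0.0 km
Location 2: residuals ISA 141.5, PKD 35.0, YBH 144.0 → max 144.0 km
Location 3: residuals ISA 0.7, PKD 172.3, YBH 170.5 → max 172.3 km
Only Location 1 has all residuals ≈ 0.

Location 1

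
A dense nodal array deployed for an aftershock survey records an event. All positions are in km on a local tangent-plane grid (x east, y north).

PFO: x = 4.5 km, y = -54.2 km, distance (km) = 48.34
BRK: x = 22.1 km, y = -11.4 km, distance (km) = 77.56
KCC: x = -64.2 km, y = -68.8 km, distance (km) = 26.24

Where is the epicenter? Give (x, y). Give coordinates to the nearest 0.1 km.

x ≈ -43.8 km, y ≈ -52.3 km

Circle about each station: (x − 4.5)² + (y + 54.2)² = 48.34²; (x − 22.1)² + (y + 11.4)² = 77.56²; (x + 64.2)² + (y + 68.8)² = 26.24².
Subtracting the PFO equation from the BRK and KCC equations removes the quadratic terms:
35.2 x + 85.6 y = -6018.32
-137.4 x − 29.2 y = 7545.41
Solving the 2×2 system: x ≈ -43.8, y ≈ -52.3 km.
Check against PFO (with the unrounded x, y): √((x − 4.5)²+(y + 54.2)²) = 48.34 ≈ 48.34 km. ✓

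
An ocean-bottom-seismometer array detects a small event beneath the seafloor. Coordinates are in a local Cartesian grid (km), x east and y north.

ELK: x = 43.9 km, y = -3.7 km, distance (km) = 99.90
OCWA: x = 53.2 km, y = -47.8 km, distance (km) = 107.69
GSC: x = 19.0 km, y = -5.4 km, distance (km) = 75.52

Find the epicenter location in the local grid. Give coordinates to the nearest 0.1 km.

Circle about each station: (x − 43.9)² + (y + 3.7)² = 99.90²; (x − 53.2)² + (y + 47.8)² = 107.69²; (x − 19.0)² + (y + 5.4)² = 75.52².
Subtracting pairs of circle equations eliminates x²+y² and gives linear equations (the radical axes):
18.6 x − 88.2 y = 1557.05
-49.8 x − 3.4 y = 2726.00
Solving the 2×2 system: x ≈ -52.8, y ≈ -28.8 km.

(-52.8, -28.8)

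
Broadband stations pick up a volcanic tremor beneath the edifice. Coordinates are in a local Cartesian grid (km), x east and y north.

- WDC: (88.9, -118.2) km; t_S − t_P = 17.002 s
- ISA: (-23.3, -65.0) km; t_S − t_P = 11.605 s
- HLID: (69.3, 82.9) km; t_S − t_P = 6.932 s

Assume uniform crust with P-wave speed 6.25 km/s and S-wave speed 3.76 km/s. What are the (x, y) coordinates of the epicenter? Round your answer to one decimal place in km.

Distance from S−P lag: d = Δt · v_P v_S / (v_P − v_S) = Δt · (6.25·3.76)/(6.25−3.76) ≈ 9.4378·Δt.
So d_WDC = 160.46, d_ISA = 109.53, d_HLID = 65.42 km.
Circle about each station: (x − 88.9)² + (y + 118.2)² = 160.46²; (x + 23.3)² + (y + 65.0)² = 109.53²; (x − 69.3)² + (y − 82.9)² = 65.42².
Subtracting the WDC equation from the ISA and HLID equations removes the quadratic terms:
-224.4 x + 106.4 y = -3355.97
-39.2 x + 402.2 y = 11268.09
Solving the 2×2 system: x ≈ 29.6, y ≈ 30.9 km.

(29.6, 30.9)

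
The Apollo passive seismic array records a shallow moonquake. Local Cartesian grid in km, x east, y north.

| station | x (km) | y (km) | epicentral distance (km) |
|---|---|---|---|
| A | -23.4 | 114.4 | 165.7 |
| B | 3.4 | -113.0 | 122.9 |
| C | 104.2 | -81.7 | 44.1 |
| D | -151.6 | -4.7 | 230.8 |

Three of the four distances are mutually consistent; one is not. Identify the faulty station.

C

Solve using three stations at a time. Using A, B, D (subtract circle equations pairwise → linear system) gives (x, y) ≈ (79.0, -16.0).
Distances from that point to each station vs reported:
  A: calculated 165.8 vs reported 165.7 → residual 0.1 km
  B: calculated 123.0 vs reported 122.9 → residual 0.1 km
  C: calculated 70.4 vs reported 44.1 → residual 26.3 km
  D: calculated 230.8 vs reported 230.8 → residual 0.0 km
A, B, D are mutually consistent (residuals ≈ 0); C is off by 26.3 km.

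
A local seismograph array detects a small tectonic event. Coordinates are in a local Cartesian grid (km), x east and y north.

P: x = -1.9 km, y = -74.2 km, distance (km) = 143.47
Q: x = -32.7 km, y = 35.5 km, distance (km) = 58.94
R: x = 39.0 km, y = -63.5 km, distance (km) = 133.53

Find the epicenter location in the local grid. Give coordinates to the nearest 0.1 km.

x ≈ 16.4 km, y ≈ 68.1 km

Circle about each station: (x + 1.9)² + (y + 74.2)² = 143.47²; (x + 32.7)² + (y − 35.5)² = 58.94²; (x − 39.0)² + (y + 63.5)² = 133.53².
Subtracting pairs of circle equations eliminates x²+y² and gives linear equations (the radical axes):
-61.6 x + 219.4 y = 13930.01
81.8 x + 21.4 y = 2797.38
Solving the 2×2 system: x ≈ 16.4, y ≈ 68.1 km.
Check against P (with the unrounded x, y): √((x + 1.9)²+(y + 74.2)²) = 143.46 ≈ 143.47 km. ✓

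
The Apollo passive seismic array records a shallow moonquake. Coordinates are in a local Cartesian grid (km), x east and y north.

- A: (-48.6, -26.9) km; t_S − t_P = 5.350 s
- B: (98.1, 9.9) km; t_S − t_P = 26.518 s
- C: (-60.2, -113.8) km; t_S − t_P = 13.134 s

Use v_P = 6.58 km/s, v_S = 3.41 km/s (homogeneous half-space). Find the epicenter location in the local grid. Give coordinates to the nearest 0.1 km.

Distance from S−P lag: d = Δt · v_P v_S / (v_P − v_S) = Δt · (6.58·3.41)/(6.58−3.41) ≈ 7.0782·Δt.
So d_A = 37.87, d_B = 187.70, d_C = 92.96 km.
Circle about each station: (x + 48.6)² + (y + 26.9)² = 37.87²; (x − 98.1)² + (y − 9.9)² = 187.70²; (x + 60.2)² + (y + 113.8)² = 92.96².
Subtracting the A equation from the B and C equations removes the quadratic terms:
293.4 x + 73.6 y = -27161.10
-23.2 x − 173.8 y = 6281.49
Solving the 2×2 system: x ≈ -86.4, y ≈ -24.6 km.

(-86.4, -24.6)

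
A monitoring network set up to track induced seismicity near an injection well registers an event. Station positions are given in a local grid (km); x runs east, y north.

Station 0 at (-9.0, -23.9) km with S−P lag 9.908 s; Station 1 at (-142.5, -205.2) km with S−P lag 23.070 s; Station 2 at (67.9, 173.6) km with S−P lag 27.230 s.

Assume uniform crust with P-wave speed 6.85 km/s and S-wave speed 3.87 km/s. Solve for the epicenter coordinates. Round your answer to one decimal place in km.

Distance from S−P lag: d = Δt · v_P v_S / (v_P − v_S) = Δt · (6.85·3.87)/(6.85−3.87) ≈ 8.8958·Δt.
So d_Station 0 = 88.14, d_Station 1 = 205.23, d_Station 2 = 242.23 km.
Circle about each station: (x + 9.0)² + (y + 23.9)² = 88.14²; (x + 142.5)² + (y + 205.2)² = 205.23²; (x − 67.9)² + (y − 173.6)² = 242.23².
Subtracting the Station 0 equation from the Station 1 and Station 2 equations removes the quadratic terms:
-267.0 x − 362.6 y = 27410.39
153.8 x + 395.0 y = -16811.55
Solving the 2×2 system: x ≈ -95.2, y ≈ -5.5 km.

-95.2 km east, -5.5 km north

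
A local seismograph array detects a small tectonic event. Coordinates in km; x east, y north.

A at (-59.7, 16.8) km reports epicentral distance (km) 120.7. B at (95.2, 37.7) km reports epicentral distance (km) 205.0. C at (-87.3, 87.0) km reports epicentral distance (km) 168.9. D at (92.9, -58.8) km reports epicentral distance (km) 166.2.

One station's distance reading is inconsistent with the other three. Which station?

A

Solve using three stations at a time. Using B, C, D (subtract circle equations pairwise → linear system) gives (x, y) ≈ (-71.8, -81.2).
Distances from that point to each station vs reported:
  A: calculated 98.8 vs reported 120.7 → residual 21.9 km
  B: calculated 205.0 vs reported 205.0 → residual 0.0 km
  C: calculated 168.9 vs reported 168.9 → residual 0.0 km
  D: calculated 166.2 vs reported 166.2 → residual 0.0 km
B, C, D are mutually consistent (residuals ≈ 0); A is off by 21.9 km.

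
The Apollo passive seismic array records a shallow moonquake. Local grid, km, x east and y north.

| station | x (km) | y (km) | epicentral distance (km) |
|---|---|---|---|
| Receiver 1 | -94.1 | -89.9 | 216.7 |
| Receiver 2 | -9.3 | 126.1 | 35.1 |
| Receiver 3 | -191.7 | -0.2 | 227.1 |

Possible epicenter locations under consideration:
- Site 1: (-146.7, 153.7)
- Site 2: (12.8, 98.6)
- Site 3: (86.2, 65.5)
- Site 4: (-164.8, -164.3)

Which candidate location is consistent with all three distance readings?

Site 2

For each candidate, compare |candidate − station| to the reported distance:
Site 1: residuals Receiver 1 32.5, Receiver 2 105.0, Receiver 3 66.8 → max 105.0 km
Site 2: residuals Receiver 1 0.0, Receiver 2 0.2, Receiver 3 0.0 → max 0.2 km
Site 3: residuals Receiver 1 21.3, Receiver 2 78.0, Receiver 3 58.5 → max 78.0 km
Site 4: residuals Receiver 1 114.1, Receiver 2 294.3, Receiver 3 60.8 → max 294.3 km
Only Site 2 has all residuals ≈ 0.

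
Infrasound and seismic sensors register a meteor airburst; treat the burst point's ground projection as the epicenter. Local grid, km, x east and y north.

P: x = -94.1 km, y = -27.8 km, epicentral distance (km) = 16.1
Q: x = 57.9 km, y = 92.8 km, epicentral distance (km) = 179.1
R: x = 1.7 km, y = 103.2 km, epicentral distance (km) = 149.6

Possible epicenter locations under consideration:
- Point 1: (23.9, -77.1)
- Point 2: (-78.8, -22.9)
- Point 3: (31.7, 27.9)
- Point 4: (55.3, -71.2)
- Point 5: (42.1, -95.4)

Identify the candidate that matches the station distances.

For each candidate, compare |candidate − station| to the reported distance:
Point 1: residuals P 111.8, Q 5.8, R 32.1 → max 111.8 km
Point 2: residuals P 0.0, Q 0.0, R 0.0 → max 0.0 km
Point 3: residuals P 121.5, Q 109.1, R 68.5 → max 121.5 km
Point 4: residuals P 139.5, Q 15.1, R 32.9 → max 139.5 km
Point 5: residuals P 136.0, Q 9.8, R 53.1 → max 136.0 km
Only Point 2 has all residuals ≈ 0.

Point 2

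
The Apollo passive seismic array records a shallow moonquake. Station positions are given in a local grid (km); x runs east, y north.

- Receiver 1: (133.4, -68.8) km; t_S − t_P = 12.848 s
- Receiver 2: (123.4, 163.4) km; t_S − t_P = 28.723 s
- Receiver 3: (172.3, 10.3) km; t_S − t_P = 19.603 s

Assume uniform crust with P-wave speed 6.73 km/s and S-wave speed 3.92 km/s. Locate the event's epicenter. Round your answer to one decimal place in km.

x ≈ 13.6 km, y ≈ -82.9 km

Distance from S−P lag: d = Δt · v_P v_S / (v_P − v_S) = Δt · (6.73·3.92)/(6.73−3.92) ≈ 9.3885·Δt.
So d_Receiver 1 = 120.62, d_Receiver 2 = 269.67, d_Receiver 3 = 184.04 km.
Circle about each station: (x − 133.4)² + (y + 68.8)² = 120.62²; (x − 123.4)² + (y − 163.4)² = 269.67²; (x − 172.3)² + (y − 10.3)² = 184.04².
Subtracting the Receiver 1 equation from the Receiver 2 and Receiver 3 equations removes the quadratic terms:
-20.0 x + 464.4 y = -38774.60
77.8 x + 158.2 y = -12057.16
Solving the 2×2 system: x ≈ 13.6, y ≈ -82.9 km.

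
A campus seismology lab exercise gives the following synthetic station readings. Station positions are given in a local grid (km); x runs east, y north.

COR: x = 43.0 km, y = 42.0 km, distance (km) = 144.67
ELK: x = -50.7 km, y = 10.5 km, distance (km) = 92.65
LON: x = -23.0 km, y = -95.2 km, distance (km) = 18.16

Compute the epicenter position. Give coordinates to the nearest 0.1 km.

(-33.8, -80.6)

Circle about each station: (x − 43.0)² + (y − 42.0)² = 144.67²; (x + 50.7)² + (y − 10.5)² = 92.65²; (x + 23.0)² + (y + 95.2)² = 18.16².
Subtracting the COR equation from the ELK and LON equations removes the quadratic terms:
-187.4 x − 63.0 y = 11413.13
-132.0 x − 274.4 y = 26578.66
Solving the 2×2 system: x ≈ -33.8, y ≈ -80.6 km.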